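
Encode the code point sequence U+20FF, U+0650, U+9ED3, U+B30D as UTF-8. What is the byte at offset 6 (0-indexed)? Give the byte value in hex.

U+20FF → 3-byte form E2 83 BF at offsets 0–2.
U+0650 → 2-byte form D9 90 at offsets 3–4.
U+9ED3 → 3-byte form E9 BB 93 at offsets 5–7.
Offset 6 falls in char 3's range; it's byte 2 of E9 BB 93 = 0xBB.

0xBB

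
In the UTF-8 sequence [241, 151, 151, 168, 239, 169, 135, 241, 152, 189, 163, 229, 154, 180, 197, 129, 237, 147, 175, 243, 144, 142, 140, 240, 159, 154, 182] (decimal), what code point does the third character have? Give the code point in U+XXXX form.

Offset 0: leading byte 0xF1 = 11110001 → 4-byte char #1 = F1 97 97 A8.
Offset 4: leading byte 0xEF = 11101111 → 3-byte char #2 = EF A9 87.
Offset 7: leading byte 0xF1 = 11110001 → 4-byte char #3 = F1 98 BD A3.
Leading byte 0xF1 = 11110001 matches 11110xxx → 4-byte sequence.
Byte 1: 0xF1 = 11110001, payload 001 (3 bits).
Byte 2: 0x98 = 10011000 (10xxxxxx ✓), payload 011000.
Byte 3: 0xBD = 10111101 (10xxxxxx ✓), payload 111101.
Byte 4: 0xA3 = 10100011 (10xxxxxx ✓), payload 100011.
Concatenate: 001011000111101100011 = 0x58F63 (21 bits → U+58F63).

U+58F63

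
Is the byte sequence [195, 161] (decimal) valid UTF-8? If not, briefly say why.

Leading byte 0xC3 = 11000011 → 2-byte form.
Continuation bytes 0xA1=10100001 all match 10xxxxxx.
Decoded value 0xE1 is ≥ 0x80 (shortest form) and not a surrogate.

valid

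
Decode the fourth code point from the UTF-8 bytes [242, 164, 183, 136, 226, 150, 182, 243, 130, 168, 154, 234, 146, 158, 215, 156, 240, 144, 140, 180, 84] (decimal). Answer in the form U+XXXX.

U+A49E

Offset 0: leading byte 0xF2 = 11110010 → 4-byte char #1 = F2 A4 B7 88.
Offset 4: leading byte 0xE2 = 11100010 → 3-byte char #2 = E2 96 B6.
Offset 7: leading byte 0xF3 = 11110011 → 4-byte char #3 = F3 82 A8 9A.
Offset 11: leading byte 0xEA = 11101010 → 3-byte char #4 = EA 92 9E.
Leading byte 0xEA = 11101010 matches 1110xxxx → 3-byte sequence.
Byte 1: 0xEA = 11101010, payload 1010 (4 bits).
Byte 2: 0x92 = 10010010 (10xxxxxx ✓), payload 010010.
Byte 3: 0x9E = 10011110 (10xxxxxx ✓), payload 011110.
Concatenate: 1010010010011110 = 0xA49E (16 bits → U+A49E).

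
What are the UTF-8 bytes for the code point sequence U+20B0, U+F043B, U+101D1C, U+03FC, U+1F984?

U+20B0: 3-byte form → E2 82 B0.
U+F043B: 4-byte form → F3 B0 90 BB.
U+101D1C: 4-byte form → F4 81 B4 9C.
U+03FC: 2-byte form → CF BC.
U+1F984: 4-byte form → F0 9F A6 84.
Concatenated (17 bytes): E2 82 B0 F3 B0 90 BB F4 81 B4 9C CF BC F0 9F A6 84.

E2 82 B0 F3 B0 90 BB F4 81 B4 9C CF BC F0 9F A6 84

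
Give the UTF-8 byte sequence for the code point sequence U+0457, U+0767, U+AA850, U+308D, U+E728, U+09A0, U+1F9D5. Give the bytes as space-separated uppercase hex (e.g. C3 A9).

U+0457: 2-byte form → D1 97.
U+0767: 2-byte form → DD A7.
U+AA850: 4-byte form → F2 AA A1 90.
U+308D: 3-byte form → E3 82 8D.
U+E728: 3-byte form → EE 9C A8.
U+09A0: 3-byte form → E0 A6 A0.
U+1F9D5: 4-byte form → F0 9F A7 95.
Concatenated (21 bytes): D1 97 DD A7 F2 AA A1 90 E3 82 8D EE 9C A8 E0 A6 A0 F0 9F A7 95.

D1 97 DD A7 F2 AA A1 90 E3 82 8D EE 9C A8 E0 A6 A0 F0 9F A7 95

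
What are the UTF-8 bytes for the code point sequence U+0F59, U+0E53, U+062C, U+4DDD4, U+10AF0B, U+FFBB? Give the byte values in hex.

E0 BD 99 E0 B9 93 D8 AC F1 8D B7 94 F4 8A BC 8B EF BE BB

U+0F59: 3-byte form → E0 BD 99.
U+0E53: 3-byte form → E0 B9 93.
U+062C: 2-byte form → D8 AC.
U+4DDD4: 4-byte form → F1 8D B7 94.
U+10AF0B: 4-byte form → F4 8A BC 8B.
U+FFBB: 3-byte form → EF BE BB.
Concatenated (19 bytes): E0 BD 99 E0 B9 93 D8 AC F1 8D B7 94 F4 8A BC 8B EF BE BB.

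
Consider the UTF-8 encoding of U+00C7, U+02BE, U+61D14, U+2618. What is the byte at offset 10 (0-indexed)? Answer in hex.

U+00C7 → 2-byte form C3 87 at offsets 0–1.
U+02BE → 2-byte form CA BE at offsets 2–3.
U+61D14 → 4-byte form F1 A1 B4 94 at offsets 4–7.
U+2618 → 3-byte form E2 98 98 at offsets 8–10.
Offset 10 falls in char 4's range; it's byte 3 of E2 98 98 = 0x98.

0x98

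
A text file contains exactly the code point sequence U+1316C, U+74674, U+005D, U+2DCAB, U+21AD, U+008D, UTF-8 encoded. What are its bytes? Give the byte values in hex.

U+1316C: 4-byte form → F0 93 85 AC.
U+74674: 4-byte form → F1 B4 99 B4.
U+005D: 1-byte form → 5D.
U+2DCAB: 4-byte form → F0 AD B2 AB.
U+21AD: 3-byte form → E2 86 AD.
U+008D: 2-byte form → C2 8D.
Concatenated (18 bytes): F0 93 85 AC F1 B4 99 B4 5D F0 AD B2 AB E2 86 AD C2 8D.

F0 93 85 AC F1 B4 99 B4 5D F0 AD B2 AB E2 86 AD C2 8D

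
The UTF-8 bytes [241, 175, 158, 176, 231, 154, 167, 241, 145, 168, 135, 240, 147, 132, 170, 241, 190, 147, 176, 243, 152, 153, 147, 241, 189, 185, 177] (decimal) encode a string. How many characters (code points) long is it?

7

Byte at offset 0: 0xF1 = 11110001 → 4-byte char (#1). Advance 4.
Byte at offset 4: 0xE7 = 11100111 → 3-byte char (#2). Advance 3.
Byte at offset 7: 0xF1 = 11110001 → 4-byte char (#3). Advance 4.
Byte at offset 11: 0xF0 = 11110000 → 4-byte char (#4). Advance 4.
Byte at offset 15: 0xF1 = 11110001 → 4-byte char (#5). Advance 4.
Byte at offset 19: 0xF3 = 11110011 → 4-byte char (#6). Advance 4.
Byte at offset 23: 0xF1 = 11110001 → 4-byte char (#7). Advance 4.
Reached end at offset 27 after 7 code points.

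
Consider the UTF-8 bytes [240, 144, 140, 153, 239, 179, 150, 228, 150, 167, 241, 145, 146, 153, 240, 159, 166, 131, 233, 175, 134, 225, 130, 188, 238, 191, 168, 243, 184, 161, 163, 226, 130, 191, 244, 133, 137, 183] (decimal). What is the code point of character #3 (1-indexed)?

Offset 0: leading byte 0xF0 = 11110000 → 4-byte char #1 = F0 90 8C 99.
Offset 4: leading byte 0xEF = 11101111 → 3-byte char #2 = EF B3 96.
Offset 7: leading byte 0xE4 = 11100100 → 3-byte char #3 = E4 96 A7.
Leading byte 0xE4 = 11100100 matches 1110xxxx → 3-byte sequence.
Byte 1: 0xE4 = 11100100, payload 0100 (4 bits).
Byte 2: 0x96 = 10010110 (10xxxxxx ✓), payload 010110.
Byte 3: 0xA7 = 10100111 (10xxxxxx ✓), payload 100111.
Concatenate: 0100010110100111 = 0x45A7 (16 bits → U+45A7).

U+45A7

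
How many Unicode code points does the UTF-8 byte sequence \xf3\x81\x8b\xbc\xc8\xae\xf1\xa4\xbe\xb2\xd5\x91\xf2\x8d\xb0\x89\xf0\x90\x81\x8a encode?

Byte at offset 0: 0xF3 = 11110011 → 4-byte char (#1). Advance 4.
Byte at offset 4: 0xC8 = 11001000 → 2-byte char (#2). Advance 2.
Byte at offset 6: 0xF1 = 11110001 → 4-byte char (#3). Advance 4.
Byte at offset 10: 0xD5 = 11010101 → 2-byte char (#4). Advance 2.
Byte at offset 12: 0xF2 = 11110010 → 4-byte char (#5). Advance 4.
Byte at offset 16: 0xF0 = 11110000 → 4-byte char (#6). Advance 4.
Reached end at offset 20 after 6 code points.

6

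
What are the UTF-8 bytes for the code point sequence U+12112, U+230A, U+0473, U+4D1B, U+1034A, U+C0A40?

U+12112: 4-byte form → F0 92 84 92.
U+230A: 3-byte form → E2 8C 8A.
U+0473: 2-byte form → D1 B3.
U+4D1B: 3-byte form → E4 B4 9B.
U+1034A: 4-byte form → F0 90 8D 8A.
U+C0A40: 4-byte form → F3 80 A9 80.
Concatenated (20 bytes): F0 92 84 92 E2 8C 8A D1 B3 E4 B4 9B F0 90 8D 8A F3 80 A9 80.

F0 92 84 92 E2 8C 8A D1 B3 E4 B4 9B F0 90 8D 8A F3 80 A9 80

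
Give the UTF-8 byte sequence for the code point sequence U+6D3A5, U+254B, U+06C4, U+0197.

U+6D3A5: 4-byte form → F1 AD 8E A5.
U+254B: 3-byte form → E2 95 8B.
U+06C4: 2-byte form → DB 84.
U+0197: 2-byte form → C6 97.
Concatenated (11 bytes): F1 AD 8E A5 E2 95 8B DB 84 C6 97.

F1 AD 8E A5 E2 95 8B DB 84 C6 97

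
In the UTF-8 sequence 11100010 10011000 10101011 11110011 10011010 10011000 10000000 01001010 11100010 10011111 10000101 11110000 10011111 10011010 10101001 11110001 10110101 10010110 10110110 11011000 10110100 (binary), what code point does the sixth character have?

Offset 0: leading byte 0xE2 = 11100010 → 3-byte char #1 = E2 98 AB.
Offset 3: leading byte 0xF3 = 11110011 → 4-byte char #2 = F3 9A 98 80.
Offset 7: leading byte 0x4A = 01001010 → 1-byte char #3 = 4A.
Offset 8: leading byte 0xE2 = 11100010 → 3-byte char #4 = E2 9F 85.
Offset 11: leading byte 0xF0 = 11110000 → 4-byte char #5 = F0 9F 9A A9.
Offset 15: leading byte 0xF1 = 11110001 → 4-byte char #6 = F1 B5 96 B6.
Leading byte 0xF1 = 11110001 matches 11110xxx → 4-byte sequence.
Byte 1: 0xF1 = 11110001, payload 001 (3 bits).
Byte 2: 0xB5 = 10110101 (10xxxxxx ✓), payload 110101.
Byte 3: 0x96 = 10010110 (10xxxxxx ✓), payload 010110.
Byte 4: 0xB6 = 10110110 (10xxxxxx ✓), payload 110110.
Concatenate: 001110101010110110110 = 0x755B6 (21 bits → U+755B6).

U+755B6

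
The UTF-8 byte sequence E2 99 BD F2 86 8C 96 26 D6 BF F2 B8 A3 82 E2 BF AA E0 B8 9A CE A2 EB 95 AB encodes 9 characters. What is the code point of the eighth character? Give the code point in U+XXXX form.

U+03A2

Offset 0: leading byte 0xE2 = 11100010 → 3-byte char #1 = E2 99 BD.
Offset 3: leading byte 0xF2 = 11110010 → 4-byte char #2 = F2 86 8C 96.
Offset 7: leading byte 0x26 = 00100110 → 1-byte char #3 = 26.
Offset 8: leading byte 0xD6 = 11010110 → 2-byte char #4 = D6 BF.
Offset 10: leading byte 0xF2 = 11110010 → 4-byte char #5 = F2 B8 A3 82.
Offset 14: leading byte 0xE2 = 11100010 → 3-byte char #6 = E2 BF AA.
Offset 17: leading byte 0xE0 = 11100000 → 3-byte char #7 = E0 B8 9A.
Offset 20: leading byte 0xCE = 11001110 → 2-byte char #8 = CE A2.
Leading byte 0xCE = 11001110 matches 110xxxxx → 2-byte sequence.
Byte 1: 0xCE = 11001110, payload 01110 (5 bits).
Byte 2: 0xA2 = 10100010 (10xxxxxx ✓), payload 100010.
Concatenate: 01110100010 = 0x3A2 (11 bits → U+03A2).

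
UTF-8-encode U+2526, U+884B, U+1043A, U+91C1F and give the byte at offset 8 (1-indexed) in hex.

0x90

1-indexed offset 8 is 0-indexed offset 7.
U+2526 → 3-byte form E2 94 A6 at offsets 0–2.
U+884B → 3-byte form E8 A1 8B at offsets 3–5.
U+1043A → 4-byte form F0 90 90 BA at offsets 6–9.
Offset 7 falls in char 3's range; it's byte 2 of F0 90 90 BA = 0x90.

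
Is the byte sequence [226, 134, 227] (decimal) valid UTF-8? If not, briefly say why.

invalid (non-continuation byte where continuation expected)

Leading byte 0xE2 = 11100010 → 3-byte form.
Byte 3 is 0xE3 = 11100011, which is not 10xxxxxx — expected a continuation byte.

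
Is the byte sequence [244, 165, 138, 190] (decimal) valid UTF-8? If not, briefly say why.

invalid (encodes a value above U+10FFFF)

Leading byte 0xF4 = 11110100 → 4-byte form.
Payload = 0x1252BE, which exceeds U+10FFFF, the maximum Unicode code point. (Leading bytes F5–FF, or F4 followed by ≥ 0x90, are invalid.)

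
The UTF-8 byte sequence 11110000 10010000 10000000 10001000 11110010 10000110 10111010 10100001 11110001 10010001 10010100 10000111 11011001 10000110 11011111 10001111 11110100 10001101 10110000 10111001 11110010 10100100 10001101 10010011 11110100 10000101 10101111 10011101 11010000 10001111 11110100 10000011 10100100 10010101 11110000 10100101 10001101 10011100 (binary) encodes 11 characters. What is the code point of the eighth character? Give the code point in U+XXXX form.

Offset 0: leading byte 0xF0 = 11110000 → 4-byte char #1 = F0 90 80 88.
Offset 4: leading byte 0xF2 = 11110010 → 4-byte char #2 = F2 86 BA A1.
Offset 8: leading byte 0xF1 = 11110001 → 4-byte char #3 = F1 91 94 87.
Offset 12: leading byte 0xD9 = 11011001 → 2-byte char #4 = D9 86.
Offset 14: leading byte 0xDF = 11011111 → 2-byte char #5 = DF 8F.
Offset 16: leading byte 0xF4 = 11110100 → 4-byte char #6 = F4 8D B0 B9.
Offset 20: leading byte 0xF2 = 11110010 → 4-byte char #7 = F2 A4 8D 93.
Offset 24: leading byte 0xF4 = 11110100 → 4-byte char #8 = F4 85 AF 9D.
Leading byte 0xF4 = 11110100 matches 11110xxx → 4-byte sequence.
Byte 1: 0xF4 = 11110100, payload 100 (3 bits).
Byte 2: 0x85 = 10000101 (10xxxxxx ✓), payload 000101.
Byte 3: 0xAF = 10101111 (10xxxxxx ✓), payload 101111.
Byte 4: 0x9D = 10011101 (10xxxxxx ✓), payload 011101.
Concatenate: 100000101101111011101 = 0x105BDD (21 bits → U+105BDD).

U+105BDD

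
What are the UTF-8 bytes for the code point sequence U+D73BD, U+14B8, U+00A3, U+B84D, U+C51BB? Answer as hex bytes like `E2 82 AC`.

F3 97 8E BD E1 92 B8 C2 A3 EB A1 8D F3 85 86 BB

U+D73BD: 4-byte form → F3 97 8E BD.
U+14B8: 3-byte form → E1 92 B8.
U+00A3: 2-byte form → C2 A3.
U+B84D: 3-byte form → EB A1 8D.
U+C51BB: 4-byte form → F3 85 86 BB.
Concatenated (16 bytes): F3 97 8E BD E1 92 B8 C2 A3 EB A1 8D F3 85 86 BB.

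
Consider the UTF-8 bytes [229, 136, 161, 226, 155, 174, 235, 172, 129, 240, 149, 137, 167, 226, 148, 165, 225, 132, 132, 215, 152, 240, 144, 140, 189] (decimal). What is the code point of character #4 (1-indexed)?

Offset 0: leading byte 0xE5 = 11100101 → 3-byte char #1 = E5 88 A1.
Offset 3: leading byte 0xE2 = 11100010 → 3-byte char #2 = E2 9B AE.
Offset 6: leading byte 0xEB = 11101011 → 3-byte char #3 = EB AC 81.
Offset 9: leading byte 0xF0 = 11110000 → 4-byte char #4 = F0 95 89 A7.
Leading byte 0xF0 = 11110000 matches 11110xxx → 4-byte sequence.
Byte 1: 0xF0 = 11110000, payload 000 (3 bits).
Byte 2: 0x95 = 10010101 (10xxxxxx ✓), payload 010101.
Byte 3: 0x89 = 10001001 (10xxxxxx ✓), payload 001001.
Byte 4: 0xA7 = 10100111 (10xxxxxx ✓), payload 100111.
Concatenate: 000010101001001100111 = 0x15267 (21 bits → U+15267).

U+15267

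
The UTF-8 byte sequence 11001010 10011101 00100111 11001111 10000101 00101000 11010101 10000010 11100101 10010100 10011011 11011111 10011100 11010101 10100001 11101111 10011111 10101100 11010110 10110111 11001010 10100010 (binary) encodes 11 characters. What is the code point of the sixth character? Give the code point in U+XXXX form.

Offset 0: leading byte 0xCA = 11001010 → 2-byte char #1 = CA 9D.
Offset 2: leading byte 0x27 = 00100111 → 1-byte char #2 = 27.
Offset 3: leading byte 0xCF = 11001111 → 2-byte char #3 = CF 85.
Offset 5: leading byte 0x28 = 00101000 → 1-byte char #4 = 28.
Offset 6: leading byte 0xD5 = 11010101 → 2-byte char #5 = D5 82.
Offset 8: leading byte 0xE5 = 11100101 → 3-byte char #6 = E5 94 9B.
Leading byte 0xE5 = 11100101 matches 1110xxxx → 3-byte sequence.
Byte 1: 0xE5 = 11100101, payload 0101 (4 bits).
Byte 2: 0x94 = 10010100 (10xxxxxx ✓), payload 010100.
Byte 3: 0x9B = 10011011 (10xxxxxx ✓), payload 011011.
Concatenate: 0101010100011011 = 0x551B (16 bits → U+551B).

U+551B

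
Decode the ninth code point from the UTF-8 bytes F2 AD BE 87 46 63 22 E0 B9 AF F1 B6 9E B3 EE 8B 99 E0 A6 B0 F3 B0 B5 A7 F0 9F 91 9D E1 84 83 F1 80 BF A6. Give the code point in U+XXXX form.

Offset 0: leading byte 0xF2 = 11110010 → 4-byte char #1 = F2 AD BE 87.
Offset 4: leading byte 0x46 = 01000110 → 1-byte char #2 = 46.
Offset 5: leading byte 0x63 = 01100011 → 1-byte char #3 = 63.
Offset 6: leading byte 0x22 = 00100010 → 1-byte char #4 = 22.
Offset 7: leading byte 0xE0 = 11100000 → 3-byte char #5 = E0 B9 AF.
Offset 10: leading byte 0xF1 = 11110001 → 4-byte char #6 = F1 B6 9E B3.
Offset 14: leading byte 0xEE = 11101110 → 3-byte char #7 = EE 8B 99.
Offset 17: leading byte 0xE0 = 11100000 → 3-byte char #8 = E0 A6 B0.
Offset 20: leading byte 0xF3 = 11110011 → 4-byte char #9 = F3 B0 B5 A7.
Leading byte 0xF3 = 11110011 matches 11110xxx → 4-byte sequence.
Byte 1: 0xF3 = 11110011, payload 011 (3 bits).
Byte 2: 0xB0 = 10110000 (10xxxxxx ✓), payload 110000.
Byte 3: 0xB5 = 10110101 (10xxxxxx ✓), payload 110101.
Byte 4: 0xA7 = 10100111 (10xxxxxx ✓), payload 100111.
Concatenate: 011110000110101100111 = 0xF0D67 (21 bits → U+F0D67).

U+F0D67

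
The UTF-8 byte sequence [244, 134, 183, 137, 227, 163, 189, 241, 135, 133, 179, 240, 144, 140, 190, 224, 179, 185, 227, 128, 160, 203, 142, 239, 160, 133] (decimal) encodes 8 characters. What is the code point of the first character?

U+106DC9

Offset 0: leading byte 0xF4 = 11110100 → 4-byte char #1 = F4 86 B7 89.
Leading byte 0xF4 = 11110100 matches 11110xxx → 4-byte sequence.
Byte 1: 0xF4 = 11110100, payload 100 (3 bits).
Byte 2: 0x86 = 10000110 (10xxxxxx ✓), payload 000110.
Byte 3: 0xB7 = 10110111 (10xxxxxx ✓), payload 110111.
Byte 4: 0x89 = 10001001 (10xxxxxx ✓), payload 001001.
Concatenate: 100000110110111001001 = 0x106DC9 (21 bits → U+106DC9).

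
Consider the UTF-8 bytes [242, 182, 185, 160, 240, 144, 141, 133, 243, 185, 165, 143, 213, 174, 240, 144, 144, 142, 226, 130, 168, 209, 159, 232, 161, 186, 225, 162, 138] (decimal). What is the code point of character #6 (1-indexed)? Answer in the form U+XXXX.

U+20A8

Offset 0: leading byte 0xF2 = 11110010 → 4-byte char #1 = F2 B6 B9 A0.
Offset 4: leading byte 0xF0 = 11110000 → 4-byte char #2 = F0 90 8D 85.
Offset 8: leading byte 0xF3 = 11110011 → 4-byte char #3 = F3 B9 A5 8F.
Offset 12: leading byte 0xD5 = 11010101 → 2-byte char #4 = D5 AE.
Offset 14: leading byte 0xF0 = 11110000 → 4-byte char #5 = F0 90 90 8E.
Offset 18: leading byte 0xE2 = 11100010 → 3-byte char #6 = E2 82 A8.
Leading byte 0xE2 = 11100010 matches 1110xxxx → 3-byte sequence.
Byte 1: 0xE2 = 11100010, payload 0010 (4 bits).
Byte 2: 0x82 = 10000010 (10xxxxxx ✓), payload 000010.
Byte 3: 0xA8 = 10101000 (10xxxxxx ✓), payload 101000.
Concatenate: 0010000010101000 = 0x20A8 (16 bits → U+20A8).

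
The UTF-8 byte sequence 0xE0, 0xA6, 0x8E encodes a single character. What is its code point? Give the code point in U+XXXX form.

U+098E

Leading byte 0xE0 = 11100000 matches 1110xxxx → 3-byte sequence.
Byte 1: 0xE0 = 11100000, payload 0000 (4 bits).
Byte 2: 0xA6 = 10100110 (10xxxxxx ✓), payload 100110.
Byte 3: 0x8E = 10001110 (10xxxxxx ✓), payload 001110.
Concatenate: 0000100110001110 = 0x98E (16 bits → U+098E).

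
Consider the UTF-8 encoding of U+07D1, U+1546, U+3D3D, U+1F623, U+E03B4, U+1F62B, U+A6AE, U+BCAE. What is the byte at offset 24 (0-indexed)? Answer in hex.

0xB2

U+07D1 → 2-byte form DF 91 at offsets 0–1.
U+1546 → 3-byte form E1 95 86 at offsets 2–4.
U+3D3D → 3-byte form E3 B4 BD at offsets 5–7.
U+1F623 → 4-byte form F0 9F 98 A3 at offsets 8–11.
U+E03B4 → 4-byte form F3 A0 8E B4 at offsets 12–15.
U+1F62B → 4-byte form F0 9F 98 AB at offsets 16–19.
U+A6AE → 3-byte form EA 9A AE at offsets 20–22.
U+BCAE → 3-byte form EB B2 AE at offsets 23–25.
Offset 24 falls in char 8's range; it's byte 2 of EB B2 AE = 0xB2.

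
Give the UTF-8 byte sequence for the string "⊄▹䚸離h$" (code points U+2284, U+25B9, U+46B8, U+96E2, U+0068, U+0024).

E2 8A 84 E2 96 B9 E4 9A B8 E9 9B A2 68 24

U+2284: 3-byte form → E2 8A 84.
U+25B9: 3-byte form → E2 96 B9.
U+46B8: 3-byte form → E4 9A B8.
U+96E2: 3-byte form → E9 9B A2.
U+0068: 1-byte form → 68.
U+0024: 1-byte form → 24.
Concatenated (14 bytes): E2 8A 84 E2 96 B9 E4 9A B8 E9 9B A2 68 24.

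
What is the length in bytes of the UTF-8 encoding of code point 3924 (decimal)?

3

U+0F54 = 0xF54. UTF-8 uses 1 byte below 0x80, 2 below 0x800, 3 below 0x10000, 4 up to 0x10FFFF. 0xF54 is in U+0800–U+FFFF → 3 bytes.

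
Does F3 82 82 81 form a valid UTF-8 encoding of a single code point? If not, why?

Leading byte 0xF3 = 11110011 → 4-byte form.
Continuation bytes 0x82=10000010, 0x82=10000010, 0x81=10000001 all match 10xxxxxx.
Decoded value 0xC2081 is ≥ 0x10000 (shortest form) and not a surrogate.

valid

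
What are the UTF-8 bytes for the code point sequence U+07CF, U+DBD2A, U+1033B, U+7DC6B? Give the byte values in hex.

U+07CF: 2-byte form → DF 8F.
U+DBD2A: 4-byte form → F3 9B B4 AA.
U+1033B: 4-byte form → F0 90 8C BB.
U+7DC6B: 4-byte form → F1 BD B1 AB.
Concatenated (14 bytes): DF 8F F3 9B B4 AA F0 90 8C BB F1 BD B1 AB.

DF 8F F3 9B B4 AA F0 90 8C BB F1 BD B1 AB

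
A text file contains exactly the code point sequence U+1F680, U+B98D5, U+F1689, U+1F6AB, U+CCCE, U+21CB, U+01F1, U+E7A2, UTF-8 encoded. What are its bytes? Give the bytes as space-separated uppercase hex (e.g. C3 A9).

U+1F680: 4-byte form → F0 9F 9A 80.
U+B98D5: 4-byte form → F2 B9 A3 95.
U+F1689: 4-byte form → F3 B1 9A 89.
U+1F6AB: 4-byte form → F0 9F 9A AB.
U+CCCE: 3-byte form → EC B3 8E.
U+21CB: 3-byte form → E2 87 8B.
U+01F1: 2-byte form → C7 B1.
U+E7A2: 3-byte form → EE 9E A2.
Concatenated (27 bytes): F0 9F 9A 80 F2 B9 A3 95 F3 B1 9A 89 F0 9F 9A AB EC B3 8E E2 87 8B C7 B1 EE 9E A2.

F0 9F 9A 80 F2 B9 A3 95 F3 B1 9A 89 F0 9F 9A AB EC B3 8E E2 87 8B C7 B1 EE 9E A2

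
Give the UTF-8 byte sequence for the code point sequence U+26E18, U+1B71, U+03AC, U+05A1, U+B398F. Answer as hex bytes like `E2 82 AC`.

F0 A6 B8 98 E1 AD B1 CE AC D6 A1 F2 B3 A6 8F

U+26E18: 4-byte form → F0 A6 B8 98.
U+1B71: 3-byte form → E1 AD B1.
U+03AC: 2-byte form → CE AC.
U+05A1: 2-byte form → D6 A1.
U+B398F: 4-byte form → F2 B3 A6 8F.
Concatenated (15 bytes): F0 A6 B8 98 E1 AD B1 CE AC D6 A1 F2 B3 A6 8F.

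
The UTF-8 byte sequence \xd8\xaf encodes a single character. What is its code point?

U+062F

Leading byte 0xD8 = 11011000 matches 110xxxxx → 2-byte sequence.
Byte 1: 0xD8 = 11011000, payload 11000 (5 bits).
Byte 2: 0xAF = 10101111 (10xxxxxx ✓), payload 101111.
Concatenate: 11000101111 = 0x62F (11 bits → U+062F).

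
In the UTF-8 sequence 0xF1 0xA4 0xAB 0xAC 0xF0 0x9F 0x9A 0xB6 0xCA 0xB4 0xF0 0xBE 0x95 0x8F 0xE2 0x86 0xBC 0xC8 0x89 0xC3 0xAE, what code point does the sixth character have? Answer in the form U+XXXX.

U+0209

Offset 0: leading byte 0xF1 = 11110001 → 4-byte char #1 = F1 A4 AB AC.
Offset 4: leading byte 0xF0 = 11110000 → 4-byte char #2 = F0 9F 9A B6.
Offset 8: leading byte 0xCA = 11001010 → 2-byte char #3 = CA B4.
Offset 10: leading byte 0xF0 = 11110000 → 4-byte char #4 = F0 BE 95 8F.
Offset 14: leading byte 0xE2 = 11100010 → 3-byte char #5 = E2 86 BC.
Offset 17: leading byte 0xC8 = 11001000 → 2-byte char #6 = C8 89.
Leading byte 0xC8 = 11001000 matches 110xxxxx → 2-byte sequence.
Byte 1: 0xC8 = 11001000, payload 01000 (5 bits).
Byte 2: 0x89 = 10001001 (10xxxxxx ✓), payload 001001.
Concatenate: 01000001001 = 0x209 (11 bits → U+0209).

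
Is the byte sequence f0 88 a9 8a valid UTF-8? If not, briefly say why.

Leading byte 0xF0 = 11110000 → 4-byte form.
Continuation bytes all match 10xxxxxx. Payload decodes to 0x8A4A.
But 0x8A4A < 0x10000, the minimum for a 4-byte sequence — this is an overlong encoding.

invalid (overlong encoding)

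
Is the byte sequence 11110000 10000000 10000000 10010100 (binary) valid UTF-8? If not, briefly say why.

Leading byte 0xF0 = 11110000 → 4-byte form.
Continuation bytes all match 10xxxxxx. Payload decodes to 0x14.
But 0x14 < 0x10000, the minimum for a 4-byte sequence — this is an overlong encoding.

invalid (overlong encoding)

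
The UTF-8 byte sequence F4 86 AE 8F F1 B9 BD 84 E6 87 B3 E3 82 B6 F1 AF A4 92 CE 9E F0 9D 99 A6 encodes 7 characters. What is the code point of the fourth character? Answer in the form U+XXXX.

Offset 0: leading byte 0xF4 = 11110100 → 4-byte char #1 = F4 86 AE 8F.
Offset 4: leading byte 0xF1 = 11110001 → 4-byte char #2 = F1 B9 BD 84.
Offset 8: leading byte 0xE6 = 11100110 → 3-byte char #3 = E6 87 B3.
Offset 11: leading byte 0xE3 = 11100011 → 3-byte char #4 = E3 82 B6.
Leading byte 0xE3 = 11100011 matches 1110xxxx → 3-byte sequence.
Byte 1: 0xE3 = 11100011, payload 0011 (4 bits).
Byte 2: 0x82 = 10000010 (10xxxxxx ✓), payload 000010.
Byte 3: 0xB6 = 10110110 (10xxxxxx ✓), payload 110110.
Concatenate: 0011000010110110 = 0x30B6 (16 bits → U+30B6).

U+30B6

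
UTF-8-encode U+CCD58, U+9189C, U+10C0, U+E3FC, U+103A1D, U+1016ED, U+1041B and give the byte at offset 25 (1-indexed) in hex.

1-indexed offset 25 is 0-indexed offset 24.
U+CCD58 → 4-byte form F3 8C B5 98 at offsets 0–3.
U+9189C → 4-byte form F2 91 A2 9C at offsets 4–7.
U+10C0 → 3-byte form E1 83 80 at offsets 8–10.
U+E3FC → 3-byte form EE 8F BC at offsets 11–13.
U+103A1D → 4-byte form F4 83 A8 9D at offsets 14–17.
U+1016ED → 4-byte form F4 81 9B AD at offsets 18–21.
U+1041B → 4-byte form F0 90 90 9B at offsets 22–25.
Offset 24 falls in char 7's range; it's byte 3 of F0 90 90 9B = 0x90.

0x90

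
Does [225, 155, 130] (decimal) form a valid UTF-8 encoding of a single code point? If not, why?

valid

Leading byte 0xE1 = 11100001 → 3-byte form.
Continuation bytes 0x9B=10011011, 0x82=10000010 all match 10xxxxxx.
Decoded value 0x16C2 is ≥ 0x800 (shortest form) and not a surrogate.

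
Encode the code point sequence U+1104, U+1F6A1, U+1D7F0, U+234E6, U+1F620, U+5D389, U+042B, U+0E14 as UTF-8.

U+1104: 3-byte form → E1 84 84.
U+1F6A1: 4-byte form → F0 9F 9A A1.
U+1D7F0: 4-byte form → F0 9D 9F B0.
U+234E6: 4-byte form → F0 A3 93 A6.
U+1F620: 4-byte form → F0 9F 98 A0.
U+5D389: 4-byte form → F1 9D 8E 89.
U+042B: 2-byte form → D0 AB.
U+0E14: 3-byte form → E0 B8 94.
Concatenated (28 bytes): E1 84 84 F0 9F 9A A1 F0 9D 9F B0 F0 A3 93 A6 F0 9F 98 A0 F1 9D 8E 89 D0 AB E0 B8 94.

E1 84 84 F0 9F 9A A1 F0 9D 9F B0 F0 A3 93 A6 F0 9F 98 A0 F1 9D 8E 89 D0 AB E0 B8 94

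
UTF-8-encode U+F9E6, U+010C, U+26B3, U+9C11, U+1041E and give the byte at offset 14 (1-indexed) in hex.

1-indexed offset 14 is 0-indexed offset 13.
U+F9E6 → 3-byte form EF A7 A6 at offsets 0–2.
U+010C → 2-byte form C4 8C at offsets 3–4.
U+26B3 → 3-byte form E2 9A B3 at offsets 5–7.
U+9C11 → 3-byte form E9 B0 91 at offsets 8–10.
U+1041E → 4-byte form F0 90 90 9E at offsets 11–14.
Offset 13 falls in char 5's range; it's byte 3 of F0 90 90 9E = 0x90.

0x90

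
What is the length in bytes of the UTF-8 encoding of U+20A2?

3

U+20A2 = 0x20A2. UTF-8 uses 1 byte below 0x80, 2 below 0x800, 3 below 0x10000, 4 up to 0x10FFFF. 0x20A2 is in U+0800–U+FFFF → 3 bytes.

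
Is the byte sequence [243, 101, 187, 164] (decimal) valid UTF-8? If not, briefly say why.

invalid (non-continuation byte where continuation expected)

Leading byte 0xF3 = 11110011 → 4-byte form.
Byte 2 is 0x65 = 01100101, which is not 10xxxxxx — expected a continuation byte.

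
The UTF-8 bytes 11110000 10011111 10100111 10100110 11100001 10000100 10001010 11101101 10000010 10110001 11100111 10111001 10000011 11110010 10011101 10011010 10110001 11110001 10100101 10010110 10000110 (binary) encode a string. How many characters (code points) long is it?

Byte at offset 0: 0xF0 = 11110000 → 4-byte char (#1). Advance 4.
Byte at offset 4: 0xE1 = 11100001 → 3-byte char (#2). Advance 3.
Byte at offset 7: 0xED = 11101101 → 3-byte char (#3). Advance 3.
Byte at offset 10: 0xE7 = 11100111 → 3-byte char (#4). Advance 3.
Byte at offset 13: 0xF2 = 11110010 → 4-byte char (#5). Advance 4.
Byte at offset 17: 0xF1 = 11110001 → 4-byte char (#6). Advance 4.
Reached end at offset 21 after 6 code points.

6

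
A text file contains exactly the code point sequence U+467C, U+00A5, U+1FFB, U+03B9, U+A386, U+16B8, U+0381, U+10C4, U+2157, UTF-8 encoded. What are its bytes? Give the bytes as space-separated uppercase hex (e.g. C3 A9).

E4 99 BC C2 A5 E1 BF BB CE B9 EA 8E 86 E1 9A B8 CE 81 E1 83 84 E2 85 97

U+467C: 3-byte form → E4 99 BC.
U+00A5: 2-byte form → C2 A5.
U+1FFB: 3-byte form → E1 BF BB.
U+03B9: 2-byte form → CE B9.
U+A386: 3-byte form → EA 8E 86.
U+16B8: 3-byte form → E1 9A B8.
U+0381: 2-byte form → CE 81.
U+10C4: 3-byte form → E1 83 84.
U+2157: 3-byte form → E2 85 97.
Concatenated (24 bytes): E4 99 BC C2 A5 E1 BF BB CE B9 EA 8E 86 E1 9A B8 CE 81 E1 83 84 E2 85 97.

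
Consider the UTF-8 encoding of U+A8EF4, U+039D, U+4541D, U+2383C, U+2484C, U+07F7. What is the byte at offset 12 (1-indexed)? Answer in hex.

0xA3

1-indexed offset 12 is 0-indexed offset 11.
U+A8EF4 → 4-byte form F2 A8 BB B4 at offsets 0–3.
U+039D → 2-byte form CE 9D at offsets 4–5.
U+4541D → 4-byte form F1 85 90 9D at offsets 6–9.
U+2383C → 4-byte form F0 A3 A0 BC at offsets 10–13.
Offset 11 falls in char 4's range; it's byte 2 of F0 A3 A0 BC = 0xA3.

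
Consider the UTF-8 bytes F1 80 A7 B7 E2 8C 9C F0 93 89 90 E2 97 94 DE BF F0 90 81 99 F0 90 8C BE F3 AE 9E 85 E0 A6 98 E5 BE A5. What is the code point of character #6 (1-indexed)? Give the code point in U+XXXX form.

Offset 0: leading byte 0xF1 = 11110001 → 4-byte char #1 = F1 80 A7 B7.
Offset 4: leading byte 0xE2 = 11100010 → 3-byte char #2 = E2 8C 9C.
Offset 7: leading byte 0xF0 = 11110000 → 4-byte char #3 = F0 93 89 90.
Offset 11: leading byte 0xE2 = 11100010 → 3-byte char #4 = E2 97 94.
Offset 14: leading byte 0xDE = 11011110 → 2-byte char #5 = DE BF.
Offset 16: leading byte 0xF0 = 11110000 → 4-byte char #6 = F0 90 81 99.
Leading byte 0xF0 = 11110000 matches 11110xxx → 4-byte sequence.
Byte 1: 0xF0 = 11110000, payload 000 (3 bits).
Byte 2: 0x90 = 10010000 (10xxxxxx ✓), payload 010000.
Byte 3: 0x81 = 10000001 (10xxxxxx ✓), payload 000001.
Byte 4: 0x99 = 10011001 (10xxxxxx ✓), payload 011001.
Concatenate: 000010000000001011001 = 0x10059 (21 bits → U+10059).

U+10059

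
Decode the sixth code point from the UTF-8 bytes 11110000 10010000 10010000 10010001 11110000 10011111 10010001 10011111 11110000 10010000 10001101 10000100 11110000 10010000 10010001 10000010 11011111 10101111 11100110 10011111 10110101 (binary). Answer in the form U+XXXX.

U+67F5

Offset 0: leading byte 0xF0 = 11110000 → 4-byte char #1 = F0 90 90 91.
Offset 4: leading byte 0xF0 = 11110000 → 4-byte char #2 = F0 9F 91 9F.
Offset 8: leading byte 0xF0 = 11110000 → 4-byte char #3 = F0 90 8D 84.
Offset 12: leading byte 0xF0 = 11110000 → 4-byte char #4 = F0 90 91 82.
Offset 16: leading byte 0xDF = 11011111 → 2-byte char #5 = DF AF.
Offset 18: leading byte 0xE6 = 11100110 → 3-byte char #6 = E6 9F B5.
Leading byte 0xE6 = 11100110 matches 1110xxxx → 3-byte sequence.
Byte 1: 0xE6 = 11100110, payload 0110 (4 bits).
Byte 2: 0x9F = 10011111 (10xxxxxx ✓), payload 011111.
Byte 3: 0xB5 = 10110101 (10xxxxxx ✓), payload 110101.
Concatenate: 0110011111110101 = 0x67F5 (16 bits → U+67F5).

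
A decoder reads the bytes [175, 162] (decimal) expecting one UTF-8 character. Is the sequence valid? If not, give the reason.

invalid (continuation byte with no leading byte)

Byte 0xAF = 10101111 has the form 10xxxxxx — a continuation byte — but there is no preceding leading byte.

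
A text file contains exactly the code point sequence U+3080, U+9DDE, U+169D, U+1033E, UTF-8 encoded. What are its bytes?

U+3080: 3-byte form → E3 82 80.
U+9DDE: 3-byte form → E9 B7 9E.
U+169D: 3-byte form → E1 9A 9D.
U+1033E: 4-byte form → F0 90 8C BE.
Concatenated (13 bytes): E3 82 80 E9 B7 9E E1 9A 9D F0 90 8C BE.

E3 82 80 E9 B7 9E E1 9A 9D F0 90 8C BE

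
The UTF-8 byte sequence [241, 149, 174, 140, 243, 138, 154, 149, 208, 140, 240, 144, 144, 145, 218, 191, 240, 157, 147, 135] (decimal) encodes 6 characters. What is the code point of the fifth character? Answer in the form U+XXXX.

U+06BF

Offset 0: leading byte 0xF1 = 11110001 → 4-byte char #1 = F1 95 AE 8C.
Offset 4: leading byte 0xF3 = 11110011 → 4-byte char #2 = F3 8A 9A 95.
Offset 8: leading byte 0xD0 = 11010000 → 2-byte char #3 = D0 8C.
Offset 10: leading byte 0xF0 = 11110000 → 4-byte char #4 = F0 90 90 91.
Offset 14: leading byte 0xDA = 11011010 → 2-byte char #5 = DA BF.
Leading byte 0xDA = 11011010 matches 110xxxxx → 2-byte sequence.
Byte 1: 0xDA = 11011010, payload 11010 (5 bits).
Byte 2: 0xBF = 10111111 (10xxxxxx ✓), payload 111111.
Concatenate: 11010111111 = 0x6BF (11 bits → U+06BF).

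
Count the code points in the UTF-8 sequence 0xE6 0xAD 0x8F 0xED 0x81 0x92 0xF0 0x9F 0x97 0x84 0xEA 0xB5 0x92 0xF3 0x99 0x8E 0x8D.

Byte at offset 0: 0xE6 = 11100110 → 3-byte char (#1). Advance 3.
Byte at offset 3: 0xED = 11101101 → 3-byte char (#2). Advance 3.
Byte at offset 6: 0xF0 = 11110000 → 4-byte char (#3). Advance 4.
Byte at offset 10: 0xEA = 11101010 → 3-byte char (#4). Advance 3.
Byte at offset 13: 0xF3 = 11110011 → 4-byte char (#5). Advance 4.
Reached end at offset 17 after 5 code points.

5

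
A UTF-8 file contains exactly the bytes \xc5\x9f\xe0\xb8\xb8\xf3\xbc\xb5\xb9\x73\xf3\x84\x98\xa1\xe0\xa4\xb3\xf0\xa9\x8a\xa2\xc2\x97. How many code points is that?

8

Byte at offset 0: 0xC5 = 11000101 → 2-byte char (#1). Advance 2.
Byte at offset 2: 0xE0 = 11100000 → 3-byte char (#2). Advance 3.
Byte at offset 5: 0xF3 = 11110011 → 4-byte char (#3). Advance 4.
Byte at offset 9: 0x73 = 01110011 → 1-byte char (#4). Advance 1.
Byte at offset 10: 0xF3 = 11110011 → 4-byte char (#5). Advance 4.
Byte at offset 14: 0xE0 = 11100000 → 3-byte char (#6). Advance 3.
Byte at offset 17: 0xF0 = 11110000 → 4-byte char (#7). Advance 4.
Byte at offset 21: 0xC2 = 11000010 → 2-byte char (#8). Advance 2.
Reached end at offset 23 after 8 code points.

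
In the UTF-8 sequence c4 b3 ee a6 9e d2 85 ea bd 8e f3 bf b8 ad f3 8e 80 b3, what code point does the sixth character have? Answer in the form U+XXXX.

Offset 0: leading byte 0xC4 = 11000100 → 2-byte char #1 = C4 B3.
Offset 2: leading byte 0xEE = 11101110 → 3-byte char #2 = EE A6 9E.
Offset 5: leading byte 0xD2 = 11010010 → 2-byte char #3 = D2 85.
Offset 7: leading byte 0xEA = 11101010 → 3-byte char #4 = EA BD 8E.
Offset 10: leading byte 0xF3 = 11110011 → 4-byte char #5 = F3 BF B8 AD.
Offset 14: leading byte 0xF3 = 11110011 → 4-byte char #6 = F3 8E 80 B3.
Leading byte 0xF3 = 11110011 matches 11110xxx → 4-byte sequence.
Byte 1: 0xF3 = 11110011, payload 011 (3 bits).
Byte 2: 0x8E = 10001110 (10xxxxxx ✓), payload 001110.
Byte 3: 0x80 = 10000000 (10xxxxxx ✓), payload 000000.
Byte 4: 0xB3 = 10110011 (10xxxxxx ✓), payload 110011.
Concatenate: 011001110000000110011 = 0xCE033 (21 bits → U+CE033).

U+CE033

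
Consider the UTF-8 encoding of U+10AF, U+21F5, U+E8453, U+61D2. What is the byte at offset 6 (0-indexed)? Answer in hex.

U+10AF → 3-byte form E1 82 AF at offsets 0–2.
U+21F5 → 3-byte form E2 87 B5 at offsets 3–5.
U+E8453 → 4-byte form F3 A8 91 93 at offsets 6–9.
Offset 6 falls in char 3's range; it's byte 1 of F3 A8 91 93 = 0xF3.

0xF3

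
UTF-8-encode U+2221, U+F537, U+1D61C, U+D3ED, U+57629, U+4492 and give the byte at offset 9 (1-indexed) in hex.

1-indexed offset 9 is 0-indexed offset 8.
U+2221 → 3-byte form E2 88 A1 at offsets 0–2.
U+F537 → 3-byte form EF 94 B7 at offsets 3–5.
U+1D61C → 4-byte form F0 9D 98 9C at offsets 6–9.
Offset 8 falls in char 3's range; it's byte 3 of F0 9D 98 9C = 0x98.

0x98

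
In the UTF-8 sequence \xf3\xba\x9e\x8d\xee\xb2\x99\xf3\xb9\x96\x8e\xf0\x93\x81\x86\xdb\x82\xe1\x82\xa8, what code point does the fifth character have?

U+06C2

Offset 0: leading byte 0xF3 = 11110011 → 4-byte char #1 = F3 BA 9E 8D.
Offset 4: leading byte 0xEE = 11101110 → 3-byte char #2 = EE B2 99.
Offset 7: leading byte 0xF3 = 11110011 → 4-byte char #3 = F3 B9 96 8E.
Offset 11: leading byte 0xF0 = 11110000 → 4-byte char #4 = F0 93 81 86.
Offset 15: leading byte 0xDB = 11011011 → 2-byte char #5 = DB 82.
Leading byte 0xDB = 11011011 matches 110xxxxx → 2-byte sequence.
Byte 1: 0xDB = 11011011, payload 11011 (5 bits).
Byte 2: 0x82 = 10000010 (10xxxxxx ✓), payload 000010.
Concatenate: 11011000010 = 0x6C2 (11 bits → U+06C2).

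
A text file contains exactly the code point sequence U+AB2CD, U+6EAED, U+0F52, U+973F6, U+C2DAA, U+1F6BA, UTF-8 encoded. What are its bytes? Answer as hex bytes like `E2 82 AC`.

U+AB2CD: 4-byte form → F2 AB 8B 8D.
U+6EAED: 4-byte form → F1 AE AB AD.
U+0F52: 3-byte form → E0 BD 92.
U+973F6: 4-byte form → F2 97 8F B6.
U+C2DAA: 4-byte form → F3 82 B6 AA.
U+1F6BA: 4-byte form → F0 9F 9A BA.
Concatenated (23 bytes): F2 AB 8B 8D F1 AE AB AD E0 BD 92 F2 97 8F B6 F3 82 B6 AA F0 9F 9A BA.

F2 AB 8B 8D F1 AE AB AD E0 BD 92 F2 97 8F B6 F3 82 B6 AA F0 9F 9A BA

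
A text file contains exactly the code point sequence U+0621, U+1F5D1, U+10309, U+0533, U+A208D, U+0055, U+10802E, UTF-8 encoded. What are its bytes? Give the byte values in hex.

D8 A1 F0 9F 97 91 F0 90 8C 89 D4 B3 F2 A2 82 8D 55 F4 88 80 AE

U+0621: 2-byte form → D8 A1.
U+1F5D1: 4-byte form → F0 9F 97 91.
U+10309: 4-byte form → F0 90 8C 89.
U+0533: 2-byte form → D4 B3.
U+A208D: 4-byte form → F2 A2 82 8D.
U+0055: 1-byte form → 55.
U+10802E: 4-byte form → F4 88 80 AE.
Concatenated (21 bytes): D8 A1 F0 9F 97 91 F0 90 8C 89 D4 B3 F2 A2 82 8D 55 F4 88 80 AE.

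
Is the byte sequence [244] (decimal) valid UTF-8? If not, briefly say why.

invalid (sequence truncated)

Leading byte 0xF4 = 11110100 → 4-byte form, but only 1 byte is present.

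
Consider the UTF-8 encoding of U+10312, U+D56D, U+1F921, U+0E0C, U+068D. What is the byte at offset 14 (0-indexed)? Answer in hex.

0xDA

U+10312 → 4-byte form F0 90 8C 92 at offsets 0–3.
U+D56D → 3-byte form ED 95 AD at offsets 4–6.
U+1F921 → 4-byte form F0 9F A4 A1 at offsets 7–10.
U+0E0C → 3-byte form E0 B8 8C at offsets 11–13.
U+068D → 2-byte form DA 8D at offsets 14–15.
Offset 14 falls in char 5's range; it's byte 1 of DA 8D = 0xDA.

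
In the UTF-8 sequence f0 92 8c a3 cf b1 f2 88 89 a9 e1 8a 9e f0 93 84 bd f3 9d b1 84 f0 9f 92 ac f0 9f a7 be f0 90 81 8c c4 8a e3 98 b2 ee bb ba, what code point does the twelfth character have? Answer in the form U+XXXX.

U+EEFA

Offset 0: leading byte 0xF0 = 11110000 → 4-byte char #1 = F0 92 8C A3.
Offset 4: leading byte 0xCF = 11001111 → 2-byte char #2 = CF B1.
Offset 6: leading byte 0xF2 = 11110010 → 4-byte char #3 = F2 88 89 A9.
Offset 10: leading byte 0xE1 = 11100001 → 3-byte char #4 = E1 8A 9E.
Offset 13: leading byte 0xF0 = 11110000 → 4-byte char #5 = F0 93 84 BD.
Offset 17: leading byte 0xF3 = 11110011 → 4-byte char #6 = F3 9D B1 84.
Offset 21: leading byte 0xF0 = 11110000 → 4-byte char #7 = F0 9F 92 AC.
Offset 25: leading byte 0xF0 = 11110000 → 4-byte char #8 = F0 9F A7 BE.
Offset 29: leading byte 0xF0 = 11110000 → 4-byte char #9 = F0 90 81 8C.
Offset 33: leading byte 0xC4 = 11000100 → 2-byte char #10 = C4 8A.
Offset 35: leading byte 0xE3 = 11100011 → 3-byte char #11 = E3 98 B2.
Offset 38: leading byte 0xEE = 11101110 → 3-byte char #12 = EE BB BA.
Leading byte 0xEE = 11101110 matches 1110xxxx → 3-byte sequence.
Byte 1: 0xEE = 11101110, payload 1110 (4 bits).
Byte 2: 0xBB = 10111011 (10xxxxxx ✓), payload 111011.
Byte 3: 0xBA = 10111010 (10xxxxxx ✓), payload 111010.
Concatenate: 1110111011111010 = 0xEEFA (16 bits → U+EEFA).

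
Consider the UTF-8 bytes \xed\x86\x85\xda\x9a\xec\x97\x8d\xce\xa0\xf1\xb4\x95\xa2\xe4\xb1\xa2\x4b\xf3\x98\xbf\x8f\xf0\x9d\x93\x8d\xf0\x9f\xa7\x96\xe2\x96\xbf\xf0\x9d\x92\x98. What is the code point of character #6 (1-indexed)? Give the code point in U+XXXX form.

U+4C62

Offset 0: leading byte 0xED = 11101101 → 3-byte char #1 = ED 86 85.
Offset 3: leading byte 0xDA = 11011010 → 2-byte char #2 = DA 9A.
Offset 5: leading byte 0xEC = 11101100 → 3-byte char #3 = EC 97 8D.
Offset 8: leading byte 0xCE = 11001110 → 2-byte char #4 = CE A0.
Offset 10: leading byte 0xF1 = 11110001 → 4-byte char #5 = F1 B4 95 A2.
Offset 14: leading byte 0xE4 = 11100100 → 3-byte char #6 = E4 B1 A2.
Leading byte 0xE4 = 11100100 matches 1110xxxx → 3-byte sequence.
Byte 1: 0xE4 = 11100100, payload 0100 (4 bits).
Byte 2: 0xB1 = 10110001 (10xxxxxx ✓), payload 110001.
Byte 3: 0xA2 = 10100010 (10xxxxxx ✓), payload 100010.
Concatenate: 0100110001100010 = 0x4C62 (16 bits → U+4C62).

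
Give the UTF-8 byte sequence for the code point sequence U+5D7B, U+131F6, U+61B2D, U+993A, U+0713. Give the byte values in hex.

U+5D7B: 3-byte form → E5 B5 BB.
U+131F6: 4-byte form → F0 93 87 B6.
U+61B2D: 4-byte form → F1 A1 AC AD.
U+993A: 3-byte form → E9 A4 BA.
U+0713: 2-byte form → DC 93.
Concatenated (16 bytes): E5 B5 BB F0 93 87 B6 F1 A1 AC AD E9 A4 BA DC 93.

E5 B5 BB F0 93 87 B6 F1 A1 AC AD E9 A4 BA DC 93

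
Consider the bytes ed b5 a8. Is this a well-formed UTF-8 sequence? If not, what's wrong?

Structurally a 3-byte sequence; payload = 0xDD68.
But 0xDD68 is in U+D800–U+DFFF, the surrogate range. Surrogates are not Unicode scalar values and are forbidden in UTF-8.

invalid (encodes a surrogate (U+D800–U+DFFF))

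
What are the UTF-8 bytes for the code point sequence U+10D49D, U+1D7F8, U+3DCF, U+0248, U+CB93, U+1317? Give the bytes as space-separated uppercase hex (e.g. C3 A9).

F4 8D 92 9D F0 9D 9F B8 E3 B7 8F C9 88 EC AE 93 E1 8C 97

U+10D49D: 4-byte form → F4 8D 92 9D.
U+1D7F8: 4-byte form → F0 9D 9F B8.
U+3DCF: 3-byte form → E3 B7 8F.
U+0248: 2-byte form → C9 88.
U+CB93: 3-byte form → EC AE 93.
U+1317: 3-byte form → E1 8C 97.
Concatenated (19 bytes): F4 8D 92 9D F0 9D 9F B8 E3 B7 8F C9 88 EC AE 93 E1 8C 97.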